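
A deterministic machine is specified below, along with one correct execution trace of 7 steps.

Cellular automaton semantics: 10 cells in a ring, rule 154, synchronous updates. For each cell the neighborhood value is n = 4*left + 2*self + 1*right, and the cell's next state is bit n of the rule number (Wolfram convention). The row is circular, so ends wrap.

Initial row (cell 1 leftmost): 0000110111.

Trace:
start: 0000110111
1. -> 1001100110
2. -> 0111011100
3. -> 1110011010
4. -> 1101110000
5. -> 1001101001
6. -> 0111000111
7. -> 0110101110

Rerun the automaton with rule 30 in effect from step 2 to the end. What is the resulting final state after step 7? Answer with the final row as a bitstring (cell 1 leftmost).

1000111110

(re-executing steps 2..7 under rule 30; state before step 2: 1001100110)
2. -> 1111011100
3. -> 1000010011
4. -> 0100111110
5. -> 1111100001
6. -> 0000010011
7. -> 1000111110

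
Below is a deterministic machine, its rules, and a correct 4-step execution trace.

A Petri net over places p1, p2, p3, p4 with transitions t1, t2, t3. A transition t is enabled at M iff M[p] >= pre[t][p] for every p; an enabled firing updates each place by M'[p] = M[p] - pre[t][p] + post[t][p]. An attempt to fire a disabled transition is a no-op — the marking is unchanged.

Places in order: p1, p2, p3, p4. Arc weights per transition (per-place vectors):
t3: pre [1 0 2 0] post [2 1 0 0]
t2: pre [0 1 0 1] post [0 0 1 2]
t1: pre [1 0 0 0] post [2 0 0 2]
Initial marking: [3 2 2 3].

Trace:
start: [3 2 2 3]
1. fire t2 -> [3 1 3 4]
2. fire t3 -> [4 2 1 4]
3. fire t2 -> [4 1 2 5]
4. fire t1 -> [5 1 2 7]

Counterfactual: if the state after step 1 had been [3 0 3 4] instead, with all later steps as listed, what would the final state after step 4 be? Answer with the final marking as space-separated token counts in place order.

5 0 2 7

state after step 1 := [3 0 3 4]
2. fire t3 -> [4 1 1 4]
3. fire t2 -> [4 0 2 5]
4. fire t1 -> [5 0 2 7]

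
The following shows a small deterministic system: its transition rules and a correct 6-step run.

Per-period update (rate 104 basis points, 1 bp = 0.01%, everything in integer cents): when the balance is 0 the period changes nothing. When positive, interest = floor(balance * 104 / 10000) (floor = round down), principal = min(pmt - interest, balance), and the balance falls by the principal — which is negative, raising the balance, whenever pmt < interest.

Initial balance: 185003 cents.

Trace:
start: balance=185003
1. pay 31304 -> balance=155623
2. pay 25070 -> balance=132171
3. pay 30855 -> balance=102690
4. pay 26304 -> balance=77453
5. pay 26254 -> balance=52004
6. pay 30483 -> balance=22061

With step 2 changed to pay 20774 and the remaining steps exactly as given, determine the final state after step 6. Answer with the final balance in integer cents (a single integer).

(re-executing from step 2 with the substitution; state before step 2: balance=155623)
2. pay 20774 -> balance=136467
3. pay 30855 -> balance=107031
4. pay 26304 -> balance=81840
5. pay 26254 -> balance=56437
6. pay 30483 -> balance=26540

26540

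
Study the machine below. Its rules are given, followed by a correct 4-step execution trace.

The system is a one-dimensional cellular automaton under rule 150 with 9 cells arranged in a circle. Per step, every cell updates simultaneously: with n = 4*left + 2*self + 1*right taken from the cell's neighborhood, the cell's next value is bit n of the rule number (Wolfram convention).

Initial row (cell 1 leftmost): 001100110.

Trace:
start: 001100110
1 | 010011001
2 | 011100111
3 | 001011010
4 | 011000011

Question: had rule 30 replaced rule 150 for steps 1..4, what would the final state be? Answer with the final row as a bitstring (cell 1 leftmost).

(re-executing steps 1..4 under rule 30; state before step 1: 001100110)
1 | 011011101
2 | 010010001
3 | 011111011
4 | 010000010

010000010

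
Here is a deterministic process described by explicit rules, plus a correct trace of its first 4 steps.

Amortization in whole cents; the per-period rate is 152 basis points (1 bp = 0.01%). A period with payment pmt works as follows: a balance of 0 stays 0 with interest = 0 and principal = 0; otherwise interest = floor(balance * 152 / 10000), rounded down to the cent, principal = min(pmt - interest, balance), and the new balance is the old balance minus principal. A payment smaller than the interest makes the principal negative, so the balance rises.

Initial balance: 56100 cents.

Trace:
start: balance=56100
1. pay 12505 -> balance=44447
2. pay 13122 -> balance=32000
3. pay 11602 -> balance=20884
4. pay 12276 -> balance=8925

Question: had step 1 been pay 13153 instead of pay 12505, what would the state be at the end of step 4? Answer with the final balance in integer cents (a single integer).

8247

(re-executing from step 1 with the substitution; state before step 1: balance=56100)
1. pay 13153 -> balance=43799
2. pay 13122 -> balance=31342
3. pay 11602 -> balance=20216
4. pay 12276 -> balance=8247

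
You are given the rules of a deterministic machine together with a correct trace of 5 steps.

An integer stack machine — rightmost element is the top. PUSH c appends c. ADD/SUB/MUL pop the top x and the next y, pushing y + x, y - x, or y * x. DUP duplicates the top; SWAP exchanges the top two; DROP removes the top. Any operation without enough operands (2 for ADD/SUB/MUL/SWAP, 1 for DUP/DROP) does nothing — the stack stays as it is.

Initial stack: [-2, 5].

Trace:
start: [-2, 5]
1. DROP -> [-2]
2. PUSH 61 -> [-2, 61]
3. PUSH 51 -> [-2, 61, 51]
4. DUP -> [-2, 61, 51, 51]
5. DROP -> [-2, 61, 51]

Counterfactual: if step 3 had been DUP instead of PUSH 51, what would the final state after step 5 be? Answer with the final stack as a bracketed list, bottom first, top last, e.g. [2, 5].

(re-executing from step 3 with the substitution; state before step 3: [-2, 61])
3. DUP -> [-2, 61, 61]
4. DUP -> [-2, 61, 61, 61]
5. DROP -> [-2, 61, 61]

[-2, 61, 61]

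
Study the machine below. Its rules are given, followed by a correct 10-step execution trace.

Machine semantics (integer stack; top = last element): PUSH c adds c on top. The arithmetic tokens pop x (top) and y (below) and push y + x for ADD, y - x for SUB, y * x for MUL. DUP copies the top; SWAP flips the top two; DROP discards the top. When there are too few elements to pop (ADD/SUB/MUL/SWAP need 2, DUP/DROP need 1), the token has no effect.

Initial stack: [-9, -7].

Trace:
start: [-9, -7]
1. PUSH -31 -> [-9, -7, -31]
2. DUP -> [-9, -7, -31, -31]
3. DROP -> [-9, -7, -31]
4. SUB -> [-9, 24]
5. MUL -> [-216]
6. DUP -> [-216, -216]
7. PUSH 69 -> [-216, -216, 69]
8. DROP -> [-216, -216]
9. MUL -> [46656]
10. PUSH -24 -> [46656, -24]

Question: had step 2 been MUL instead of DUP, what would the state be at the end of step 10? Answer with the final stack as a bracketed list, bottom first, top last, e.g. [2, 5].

(re-executing from step 2 with the substitution; state before step 2: [-9, -7, -31])
2. MUL -> [-9, 217]
3. DROP -> [-9]
4. SUB -> [-9]
5. MUL -> [-9]
6. DUP -> [-9, -9]
7. PUSH 69 -> [-9, -9, 69]
8. DROP -> [-9, -9]
9. MUL -> [81]
10. PUSH -24 -> [81, -24]

[81, -24]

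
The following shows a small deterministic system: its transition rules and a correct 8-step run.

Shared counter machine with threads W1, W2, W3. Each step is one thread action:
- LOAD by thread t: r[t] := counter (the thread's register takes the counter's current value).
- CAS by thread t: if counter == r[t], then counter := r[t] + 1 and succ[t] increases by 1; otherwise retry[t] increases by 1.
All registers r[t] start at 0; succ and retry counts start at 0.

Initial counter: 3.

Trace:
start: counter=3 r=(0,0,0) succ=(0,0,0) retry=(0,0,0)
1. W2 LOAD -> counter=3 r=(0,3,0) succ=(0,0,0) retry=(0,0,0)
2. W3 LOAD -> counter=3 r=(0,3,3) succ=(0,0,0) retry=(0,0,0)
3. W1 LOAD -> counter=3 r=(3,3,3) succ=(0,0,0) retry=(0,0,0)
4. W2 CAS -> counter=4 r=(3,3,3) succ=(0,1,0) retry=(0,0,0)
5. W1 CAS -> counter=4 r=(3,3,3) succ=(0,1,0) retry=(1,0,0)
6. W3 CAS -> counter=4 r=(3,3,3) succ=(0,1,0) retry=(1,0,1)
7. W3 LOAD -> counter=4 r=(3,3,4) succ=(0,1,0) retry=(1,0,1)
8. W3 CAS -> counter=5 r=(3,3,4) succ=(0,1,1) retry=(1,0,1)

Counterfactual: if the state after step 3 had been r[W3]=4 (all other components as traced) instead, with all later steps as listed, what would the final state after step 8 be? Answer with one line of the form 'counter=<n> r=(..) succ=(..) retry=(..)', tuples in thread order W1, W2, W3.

counter=6 r=(3,3,5) succ=(0,1,2) retry=(1,0,0)

state after step 3 := counter=3 r=(3,3,4) succ=(0,0,0) retry=(0,0,0)
4. W2 CAS -> counter=4 r=(3,3,4) succ=(0,1,0) retry=(0,0,0)
5. W1 CAS -> counter=4 r=(3,3,4) succ=(0,1,0) retry=(1,0,0)
6. W3 CAS -> counter=5 r=(3,3,4) succ=(0,1,1) retry=(1,0,0)
7. W3 LOAD -> counter=5 r=(3,3,5) succ=(0,1,1) retry=(1,0,0)
8. W3 CAS -> counter=6 r=(3,3,5) succ=(0,1,2) retry=(1,0,0)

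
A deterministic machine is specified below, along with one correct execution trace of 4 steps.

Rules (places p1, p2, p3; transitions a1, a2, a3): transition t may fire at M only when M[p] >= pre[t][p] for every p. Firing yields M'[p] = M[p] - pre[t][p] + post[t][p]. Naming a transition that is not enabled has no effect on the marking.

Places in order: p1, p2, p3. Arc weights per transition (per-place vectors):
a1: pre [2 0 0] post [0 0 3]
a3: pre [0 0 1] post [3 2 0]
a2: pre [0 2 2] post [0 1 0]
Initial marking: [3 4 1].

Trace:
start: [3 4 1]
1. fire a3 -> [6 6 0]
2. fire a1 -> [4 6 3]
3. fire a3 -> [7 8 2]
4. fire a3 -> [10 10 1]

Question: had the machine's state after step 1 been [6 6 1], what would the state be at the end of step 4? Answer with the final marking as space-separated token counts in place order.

10 10 2

state after step 1 := [6 6 1]
2. fire a1 -> [4 6 4]
3. fire a3 -> [7 8 3]
4. fire a3 -> [10 10 2]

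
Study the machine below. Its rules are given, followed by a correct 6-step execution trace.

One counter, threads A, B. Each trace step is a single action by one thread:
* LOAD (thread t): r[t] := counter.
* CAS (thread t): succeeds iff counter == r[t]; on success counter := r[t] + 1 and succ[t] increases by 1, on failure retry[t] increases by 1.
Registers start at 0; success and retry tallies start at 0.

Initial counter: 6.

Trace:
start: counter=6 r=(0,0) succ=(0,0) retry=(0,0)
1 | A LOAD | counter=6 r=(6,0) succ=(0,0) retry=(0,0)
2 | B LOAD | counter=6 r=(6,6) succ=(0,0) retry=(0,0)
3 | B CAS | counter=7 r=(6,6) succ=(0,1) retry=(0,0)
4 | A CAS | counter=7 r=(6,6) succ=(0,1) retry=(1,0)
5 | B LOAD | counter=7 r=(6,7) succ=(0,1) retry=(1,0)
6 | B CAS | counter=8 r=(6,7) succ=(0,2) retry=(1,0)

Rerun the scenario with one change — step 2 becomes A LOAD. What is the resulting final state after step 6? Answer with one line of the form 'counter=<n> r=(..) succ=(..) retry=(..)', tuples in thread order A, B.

counter=8 r=(6,7) succ=(1,1) retry=(0,1)

(re-executing from step 2 with the substitution; state before step 2: counter=6 r=(6,0) succ=(0,0) retry=(0,0))
2 | A LOAD | counter=6 r=(6,0) succ=(0,0) retry=(0,0)
3 | B CAS | counter=6 r=(6,0) succ=(0,0) retry=(0,1)
4 | A CAS | counter=7 r=(6,0) succ=(1,0) retry=(0,1)
5 | B LOAD | counter=7 r=(6,7) succ=(1,0) retry=(0,1)
6 | B CAS | counter=8 r=(6,7) succ=(1,1) retry=(0,1)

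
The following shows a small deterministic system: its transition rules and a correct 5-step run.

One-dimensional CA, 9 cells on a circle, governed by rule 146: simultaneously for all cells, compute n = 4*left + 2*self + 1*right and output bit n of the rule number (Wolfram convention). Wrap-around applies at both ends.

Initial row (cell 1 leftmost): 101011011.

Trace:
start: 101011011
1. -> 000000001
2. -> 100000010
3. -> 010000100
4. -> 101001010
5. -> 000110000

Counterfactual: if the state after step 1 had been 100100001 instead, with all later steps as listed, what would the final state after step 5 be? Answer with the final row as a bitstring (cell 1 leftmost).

101101000

state after step 1 := 100100001
2. -> 011010010
3. -> 100001101
4. -> 010010000
5. -> 101101000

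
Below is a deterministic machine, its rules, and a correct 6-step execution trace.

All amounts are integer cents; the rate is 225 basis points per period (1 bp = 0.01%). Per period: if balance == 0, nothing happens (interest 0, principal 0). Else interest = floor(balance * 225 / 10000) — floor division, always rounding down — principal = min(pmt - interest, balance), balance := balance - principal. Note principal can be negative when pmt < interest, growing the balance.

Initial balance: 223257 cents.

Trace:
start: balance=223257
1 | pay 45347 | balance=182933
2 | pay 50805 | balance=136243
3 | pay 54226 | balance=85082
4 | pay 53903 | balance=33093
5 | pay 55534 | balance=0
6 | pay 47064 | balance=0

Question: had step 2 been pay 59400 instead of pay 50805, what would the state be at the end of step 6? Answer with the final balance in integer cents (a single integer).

(re-executing from step 2 with the substitution; state before step 2: balance=182933)
2 | pay 59400 | balance=127648
3 | pay 54226 | balance=76294
4 | pay 53903 | balance=24107
5 | pay 55534 | balance=0
6 | pay 47064 | balance=0

0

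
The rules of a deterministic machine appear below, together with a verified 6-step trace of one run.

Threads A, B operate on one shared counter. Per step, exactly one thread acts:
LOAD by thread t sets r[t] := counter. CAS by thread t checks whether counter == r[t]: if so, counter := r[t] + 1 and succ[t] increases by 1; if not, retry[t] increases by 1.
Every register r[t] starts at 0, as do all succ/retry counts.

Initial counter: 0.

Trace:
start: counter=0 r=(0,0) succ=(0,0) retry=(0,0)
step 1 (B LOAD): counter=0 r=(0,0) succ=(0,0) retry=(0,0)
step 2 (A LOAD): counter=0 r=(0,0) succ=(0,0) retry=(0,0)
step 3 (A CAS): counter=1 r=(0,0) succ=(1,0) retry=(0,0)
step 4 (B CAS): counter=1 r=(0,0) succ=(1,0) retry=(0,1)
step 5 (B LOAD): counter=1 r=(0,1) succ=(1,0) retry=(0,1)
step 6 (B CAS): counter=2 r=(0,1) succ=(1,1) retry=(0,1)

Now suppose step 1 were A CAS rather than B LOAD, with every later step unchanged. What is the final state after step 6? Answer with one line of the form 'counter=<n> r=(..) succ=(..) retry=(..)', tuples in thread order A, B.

(re-executing from step 1 with the substitution; state before step 1: counter=0 r=(0,0) succ=(0,0) retry=(0,0))
step 1 (A CAS): counter=1 r=(0,0) succ=(1,0) retry=(0,0)
step 2 (A LOAD): counter=1 r=(1,0) succ=(1,0) retry=(0,0)
step 3 (A CAS): counter=2 r=(1,0) succ=(2,0) retry=(0,0)
step 4 (B CAS): counter=2 r=(1,0) succ=(2,0) retry=(0,1)
step 5 (B LOAD): counter=2 r=(1,2) succ=(2,0) retry=(0,1)
step 6 (B CAS): counter=3 r=(1,2) succ=(2,1) retry=(0,1)

counter=3 r=(1,2) succ=(2,1) retry=(0,1)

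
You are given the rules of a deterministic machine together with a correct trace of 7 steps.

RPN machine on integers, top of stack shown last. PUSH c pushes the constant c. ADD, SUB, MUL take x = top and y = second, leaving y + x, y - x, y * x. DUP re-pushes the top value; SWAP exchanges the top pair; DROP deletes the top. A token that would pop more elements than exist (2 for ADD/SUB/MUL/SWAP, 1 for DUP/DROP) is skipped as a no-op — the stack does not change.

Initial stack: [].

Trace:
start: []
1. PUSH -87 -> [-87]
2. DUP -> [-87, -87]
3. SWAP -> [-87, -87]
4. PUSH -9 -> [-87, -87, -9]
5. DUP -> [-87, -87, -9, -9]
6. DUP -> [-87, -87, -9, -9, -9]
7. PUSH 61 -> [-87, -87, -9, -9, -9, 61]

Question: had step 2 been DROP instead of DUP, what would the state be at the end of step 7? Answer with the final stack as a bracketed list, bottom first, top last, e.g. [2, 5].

[-9, -9, -9, 61]

(re-executing from step 2 with the substitution; state before step 2: [-87])
2. DROP -> []
3. SWAP -> []
4. PUSH -9 -> [-9]
5. DUP -> [-9, -9]
6. DUP -> [-9, -9, -9]
7. PUSH 61 -> [-9, -9, -9, 61]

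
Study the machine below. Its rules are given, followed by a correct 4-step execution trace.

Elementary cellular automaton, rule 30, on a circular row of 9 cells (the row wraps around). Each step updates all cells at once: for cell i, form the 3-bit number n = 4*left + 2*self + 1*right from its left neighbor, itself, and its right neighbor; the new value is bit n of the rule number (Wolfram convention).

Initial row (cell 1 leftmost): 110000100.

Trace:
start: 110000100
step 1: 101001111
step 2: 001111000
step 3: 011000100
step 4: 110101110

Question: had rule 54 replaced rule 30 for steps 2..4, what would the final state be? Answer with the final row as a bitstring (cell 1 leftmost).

110011101

(re-executing steps 2..4 under rule 54; state before step 2: 101001111)
step 2: 011110000
step 3: 100001000
step 4: 110011101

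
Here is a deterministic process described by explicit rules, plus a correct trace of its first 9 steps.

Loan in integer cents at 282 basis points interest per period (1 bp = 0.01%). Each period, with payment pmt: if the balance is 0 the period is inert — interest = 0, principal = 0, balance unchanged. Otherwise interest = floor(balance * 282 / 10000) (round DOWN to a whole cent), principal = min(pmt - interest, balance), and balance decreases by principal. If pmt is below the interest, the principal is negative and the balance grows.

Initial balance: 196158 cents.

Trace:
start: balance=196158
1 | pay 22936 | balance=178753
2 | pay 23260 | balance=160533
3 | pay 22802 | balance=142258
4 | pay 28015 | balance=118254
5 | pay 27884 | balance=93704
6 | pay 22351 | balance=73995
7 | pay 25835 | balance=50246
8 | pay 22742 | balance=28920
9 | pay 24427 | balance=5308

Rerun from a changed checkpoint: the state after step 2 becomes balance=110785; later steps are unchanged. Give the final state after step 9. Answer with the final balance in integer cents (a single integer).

state after step 2 := balance=110785
3 | pay 22802 | balance=91107
4 | pay 28015 | balance=65661
5 | pay 27884 | balance=39628
6 | pay 22351 | balance=18394
7 | pay 25835 | balance=0
8 | pay 22742 | balance=0
9 | pay 24427 | balance=0

0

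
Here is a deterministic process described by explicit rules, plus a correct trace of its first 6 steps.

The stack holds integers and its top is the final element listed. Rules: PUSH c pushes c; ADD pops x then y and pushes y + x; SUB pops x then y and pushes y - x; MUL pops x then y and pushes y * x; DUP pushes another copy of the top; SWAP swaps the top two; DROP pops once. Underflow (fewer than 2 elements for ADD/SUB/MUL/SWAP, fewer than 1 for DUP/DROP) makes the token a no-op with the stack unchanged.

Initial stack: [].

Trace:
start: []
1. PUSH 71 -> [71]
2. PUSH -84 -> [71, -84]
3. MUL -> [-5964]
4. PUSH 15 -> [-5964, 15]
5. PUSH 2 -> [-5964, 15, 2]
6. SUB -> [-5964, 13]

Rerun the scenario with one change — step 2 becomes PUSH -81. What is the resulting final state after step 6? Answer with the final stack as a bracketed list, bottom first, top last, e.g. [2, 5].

[-5751, 13]

(re-executing from step 2 with the substitution; state before step 2: [71])
2. PUSH -81 -> [71, -81]
3. MUL -> [-5751]
4. PUSH 15 -> [-5751, 15]
5. PUSH 2 -> [-5751, 15, 2]
6. SUB -> [-5751, 13]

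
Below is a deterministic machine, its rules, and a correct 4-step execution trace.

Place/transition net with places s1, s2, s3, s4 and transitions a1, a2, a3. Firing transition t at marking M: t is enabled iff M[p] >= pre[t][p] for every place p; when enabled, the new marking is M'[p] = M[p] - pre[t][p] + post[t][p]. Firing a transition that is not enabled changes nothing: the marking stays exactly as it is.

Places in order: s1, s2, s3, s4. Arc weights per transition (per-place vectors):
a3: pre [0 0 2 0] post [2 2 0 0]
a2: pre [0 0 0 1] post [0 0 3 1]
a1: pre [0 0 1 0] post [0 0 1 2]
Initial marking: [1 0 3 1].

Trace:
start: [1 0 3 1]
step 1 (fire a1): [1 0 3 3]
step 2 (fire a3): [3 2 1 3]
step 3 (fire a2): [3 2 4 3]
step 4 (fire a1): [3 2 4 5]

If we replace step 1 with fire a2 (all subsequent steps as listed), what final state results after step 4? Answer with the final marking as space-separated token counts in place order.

(re-executing from step 1 with the substitution; state before step 1: [1 0 3 1])
step 1 (fire a2): [1 0 6 1]
step 2 (fire a3): [3 2 4 1]
step 3 (fire a2): [3 2 7 1]
step 4 (fire a1): [3 2 7 3]

3 2 7 3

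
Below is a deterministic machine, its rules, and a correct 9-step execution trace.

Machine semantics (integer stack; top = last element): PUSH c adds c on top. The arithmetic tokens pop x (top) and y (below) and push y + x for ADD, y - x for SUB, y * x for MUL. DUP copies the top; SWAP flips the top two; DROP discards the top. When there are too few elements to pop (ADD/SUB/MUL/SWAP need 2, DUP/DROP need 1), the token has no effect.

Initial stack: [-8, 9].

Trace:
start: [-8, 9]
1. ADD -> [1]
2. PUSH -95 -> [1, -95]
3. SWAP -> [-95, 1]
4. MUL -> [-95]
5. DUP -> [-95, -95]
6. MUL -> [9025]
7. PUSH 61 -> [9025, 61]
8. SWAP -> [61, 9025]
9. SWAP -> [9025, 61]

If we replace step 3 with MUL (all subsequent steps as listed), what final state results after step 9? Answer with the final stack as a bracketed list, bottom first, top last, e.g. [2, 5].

(re-executing from step 3 with the substitution; state before step 3: [1, -95])
3. MUL -> [-95]
4. MUL -> [-95]
5. DUP -> [-95, -95]
6. MUL -> [9025]
7. PUSH 61 -> [9025, 61]
8. SWAP -> [61, 9025]
9. SWAP -> [9025, 61]

[9025, 61]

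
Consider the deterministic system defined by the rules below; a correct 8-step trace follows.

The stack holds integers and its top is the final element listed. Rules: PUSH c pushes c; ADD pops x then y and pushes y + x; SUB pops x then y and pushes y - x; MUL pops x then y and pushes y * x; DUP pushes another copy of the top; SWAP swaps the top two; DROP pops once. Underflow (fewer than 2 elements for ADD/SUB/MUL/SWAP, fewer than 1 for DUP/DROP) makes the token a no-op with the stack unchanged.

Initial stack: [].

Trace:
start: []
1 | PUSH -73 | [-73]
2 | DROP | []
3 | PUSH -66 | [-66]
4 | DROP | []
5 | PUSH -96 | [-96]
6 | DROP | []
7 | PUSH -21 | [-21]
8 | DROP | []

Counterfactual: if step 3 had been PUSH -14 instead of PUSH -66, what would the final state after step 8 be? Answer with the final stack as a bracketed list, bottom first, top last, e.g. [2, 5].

(re-executing from step 3 with the substitution; state before step 3: [])
3 | PUSH -14 | [-14]
4 | DROP | []
5 | PUSH -96 | [-96]
6 | DROP | []
7 | PUSH -21 | [-21]
8 | DROP | []

[]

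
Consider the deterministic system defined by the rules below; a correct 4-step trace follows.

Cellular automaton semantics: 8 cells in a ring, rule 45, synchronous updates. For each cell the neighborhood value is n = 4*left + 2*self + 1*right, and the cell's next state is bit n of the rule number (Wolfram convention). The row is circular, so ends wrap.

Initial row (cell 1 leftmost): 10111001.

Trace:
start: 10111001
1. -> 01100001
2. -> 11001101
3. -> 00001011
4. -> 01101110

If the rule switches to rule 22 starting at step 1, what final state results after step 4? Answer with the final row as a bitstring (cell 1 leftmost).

(re-executing steps 1..4 under rule 22; state before step 1: 10111001)
1. -> 00000110
2. -> 00001001
3. -> 10011111
4. -> 01100000

01100000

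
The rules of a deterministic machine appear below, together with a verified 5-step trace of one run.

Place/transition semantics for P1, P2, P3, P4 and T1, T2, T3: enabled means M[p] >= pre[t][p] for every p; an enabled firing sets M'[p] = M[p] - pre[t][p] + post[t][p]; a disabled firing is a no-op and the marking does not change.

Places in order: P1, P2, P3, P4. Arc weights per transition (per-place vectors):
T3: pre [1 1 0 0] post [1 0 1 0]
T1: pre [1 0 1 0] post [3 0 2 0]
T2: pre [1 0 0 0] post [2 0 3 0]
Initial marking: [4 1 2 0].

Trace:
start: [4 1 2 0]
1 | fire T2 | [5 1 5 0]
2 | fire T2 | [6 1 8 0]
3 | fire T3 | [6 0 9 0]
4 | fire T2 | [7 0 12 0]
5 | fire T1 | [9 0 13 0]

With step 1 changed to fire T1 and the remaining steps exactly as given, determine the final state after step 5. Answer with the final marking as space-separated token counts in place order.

10 0 11 0

(re-executing from step 1 with the substitution; state before step 1: [4 1 2 0])
1 | fire T1 | [6 1 3 0]
2 | fire T2 | [7 1 6 0]
3 | fire T3 | [7 0 7 0]
4 | fire T2 | [8 0 10 0]
5 | fire T1 | [10 0 11 0]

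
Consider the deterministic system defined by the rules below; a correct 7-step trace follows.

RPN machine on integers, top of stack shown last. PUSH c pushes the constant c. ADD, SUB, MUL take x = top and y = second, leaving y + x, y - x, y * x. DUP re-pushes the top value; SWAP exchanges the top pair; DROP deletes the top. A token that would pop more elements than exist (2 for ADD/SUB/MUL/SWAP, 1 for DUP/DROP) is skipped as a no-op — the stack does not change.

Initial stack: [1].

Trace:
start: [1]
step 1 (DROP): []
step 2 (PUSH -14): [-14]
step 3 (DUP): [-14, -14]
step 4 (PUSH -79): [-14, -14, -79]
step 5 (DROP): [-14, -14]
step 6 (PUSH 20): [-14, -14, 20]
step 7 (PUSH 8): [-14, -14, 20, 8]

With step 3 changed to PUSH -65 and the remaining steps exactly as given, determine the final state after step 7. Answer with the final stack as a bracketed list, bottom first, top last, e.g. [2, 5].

(re-executing from step 3 with the substitution; state before step 3: [-14])
step 3 (PUSH -65): [-14, -65]
step 4 (PUSH -79): [-14, -65, -79]
step 5 (DROP): [-14, -65]
step 6 (PUSH 20): [-14, -65, 20]
step 7 (PUSH 8): [-14, -65, 20, 8]

[-14, -65, 20, 8]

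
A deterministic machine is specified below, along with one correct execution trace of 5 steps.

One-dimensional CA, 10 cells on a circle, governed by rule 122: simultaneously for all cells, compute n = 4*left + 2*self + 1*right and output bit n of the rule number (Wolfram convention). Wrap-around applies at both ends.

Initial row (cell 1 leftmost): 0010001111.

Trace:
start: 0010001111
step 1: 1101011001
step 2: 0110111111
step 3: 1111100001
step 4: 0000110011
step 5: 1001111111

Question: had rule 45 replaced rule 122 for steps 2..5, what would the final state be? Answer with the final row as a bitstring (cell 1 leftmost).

0011101100

(re-executing steps 2..5 under rule 45; state before step 2: 1101011001)
step 2: 0011110001
step 3: 0010000101
step 4: 0010110111
step 5: 0011101100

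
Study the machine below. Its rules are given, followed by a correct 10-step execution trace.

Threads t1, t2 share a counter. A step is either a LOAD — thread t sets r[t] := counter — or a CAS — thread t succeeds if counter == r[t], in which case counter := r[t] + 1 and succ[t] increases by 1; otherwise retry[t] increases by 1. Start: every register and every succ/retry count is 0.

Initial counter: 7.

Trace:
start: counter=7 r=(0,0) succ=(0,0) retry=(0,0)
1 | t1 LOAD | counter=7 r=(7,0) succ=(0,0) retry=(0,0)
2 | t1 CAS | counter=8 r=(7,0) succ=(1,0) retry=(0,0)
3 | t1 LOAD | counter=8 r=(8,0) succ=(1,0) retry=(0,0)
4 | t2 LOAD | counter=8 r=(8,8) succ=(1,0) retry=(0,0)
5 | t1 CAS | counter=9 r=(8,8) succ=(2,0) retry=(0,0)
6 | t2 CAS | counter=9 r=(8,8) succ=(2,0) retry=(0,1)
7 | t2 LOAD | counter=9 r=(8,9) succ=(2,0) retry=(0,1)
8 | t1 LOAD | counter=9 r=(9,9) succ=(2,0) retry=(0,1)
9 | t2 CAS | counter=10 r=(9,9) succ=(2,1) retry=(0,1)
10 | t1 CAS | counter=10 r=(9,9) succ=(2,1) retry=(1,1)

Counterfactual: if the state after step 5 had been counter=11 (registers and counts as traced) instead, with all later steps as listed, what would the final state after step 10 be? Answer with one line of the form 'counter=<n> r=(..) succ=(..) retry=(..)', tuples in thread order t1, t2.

counter=12 r=(11,11) succ=(2,1) retry=(1,1)

state after step 5 := counter=11 r=(8,8) succ=(2,0) retry=(0,0)
6 | t2 CAS | counter=11 r=(8,8) succ=(2,0) retry=(0,1)
7 | t2 LOAD | counter=11 r=(8,11) succ=(2,0) retry=(0,1)
8 | t1 LOAD | counter=11 r=(11,11) succ=(2,0) retry=(0,1)
9 | t2 CAS | counter=12 r=(11,11) succ=(2,1) retry=(0,1)
10 | t1 CAS | counter=12 r=(11,11) succ=(2,1) retry=(1,1)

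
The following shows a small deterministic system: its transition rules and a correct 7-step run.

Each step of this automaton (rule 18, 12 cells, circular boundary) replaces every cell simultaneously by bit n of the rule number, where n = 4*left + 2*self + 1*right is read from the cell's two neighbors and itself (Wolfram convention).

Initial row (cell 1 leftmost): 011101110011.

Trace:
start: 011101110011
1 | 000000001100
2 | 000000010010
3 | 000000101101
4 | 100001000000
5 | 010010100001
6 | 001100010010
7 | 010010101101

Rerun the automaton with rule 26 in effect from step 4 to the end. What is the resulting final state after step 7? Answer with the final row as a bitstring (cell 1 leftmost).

011011010000

(re-executing steps 4..7 under rule 26; state before step 4: 000000101101)
4 | 100001001000
5 | 010010110101
6 | 001100100000
7 | 011011010000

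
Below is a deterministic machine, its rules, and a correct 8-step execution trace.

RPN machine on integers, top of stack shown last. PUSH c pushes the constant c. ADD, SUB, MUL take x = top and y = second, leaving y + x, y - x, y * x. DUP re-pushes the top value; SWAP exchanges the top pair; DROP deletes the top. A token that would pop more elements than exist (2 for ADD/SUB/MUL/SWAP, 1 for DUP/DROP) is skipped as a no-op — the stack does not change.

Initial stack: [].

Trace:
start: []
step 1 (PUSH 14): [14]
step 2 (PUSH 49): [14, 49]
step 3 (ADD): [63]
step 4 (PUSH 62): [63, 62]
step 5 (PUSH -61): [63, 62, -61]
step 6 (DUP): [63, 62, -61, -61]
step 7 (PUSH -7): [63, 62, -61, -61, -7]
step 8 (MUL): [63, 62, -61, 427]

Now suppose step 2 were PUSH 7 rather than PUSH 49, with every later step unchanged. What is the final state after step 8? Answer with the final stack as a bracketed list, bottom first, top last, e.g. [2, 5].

[21, 62, -61, 427]

(re-executing from step 2 with the substitution; state before step 2: [14])
step 2 (PUSH 7): [14, 7]
step 3 (ADD): [21]
step 4 (PUSH 62): [21, 62]
step 5 (PUSH -61): [21, 62, -61]
step 6 (DUP): [21, 62, -61, -61]
step 7 (PUSH -7): [21, 62, -61, -61, -7]
step 8 (MUL): [21, 62, -61, 427]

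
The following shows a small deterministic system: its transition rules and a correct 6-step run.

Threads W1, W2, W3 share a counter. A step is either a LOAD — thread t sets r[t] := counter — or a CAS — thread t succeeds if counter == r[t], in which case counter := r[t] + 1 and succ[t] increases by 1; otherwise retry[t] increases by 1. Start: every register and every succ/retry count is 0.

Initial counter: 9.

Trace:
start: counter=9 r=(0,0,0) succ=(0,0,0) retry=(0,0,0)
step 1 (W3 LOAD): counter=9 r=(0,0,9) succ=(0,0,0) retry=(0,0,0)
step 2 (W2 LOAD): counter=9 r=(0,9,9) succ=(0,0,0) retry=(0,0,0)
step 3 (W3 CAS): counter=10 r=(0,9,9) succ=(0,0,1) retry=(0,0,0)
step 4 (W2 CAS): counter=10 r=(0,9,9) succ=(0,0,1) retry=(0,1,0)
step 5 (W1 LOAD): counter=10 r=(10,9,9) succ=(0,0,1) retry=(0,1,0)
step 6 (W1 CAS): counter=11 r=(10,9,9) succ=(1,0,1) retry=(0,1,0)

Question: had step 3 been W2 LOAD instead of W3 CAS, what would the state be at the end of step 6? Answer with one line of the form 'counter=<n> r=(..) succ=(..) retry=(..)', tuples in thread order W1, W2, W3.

(re-executing from step 3 with the substitution; state before step 3: counter=9 r=(0,9,9) succ=(0,0,0) retry=(0,0,0))
step 3 (W2 LOAD): counter=9 r=(0,9,9) succ=(0,0,0) retry=(0,0,0)
step 4 (W2 CAS): counter=10 r=(0,9,9) succ=(0,1,0) retry=(0,0,0)
step 5 (W1 LOAD): counter=10 r=(10,9,9) succ=(0,1,0) retry=(0,0,0)
step 6 (W1 CAS): counter=11 r=(10,9,9) succ=(1,1,0) retry=(0,0,0)

counter=11 r=(10,9,9) succ=(1,1,0) retry=(0,0,0)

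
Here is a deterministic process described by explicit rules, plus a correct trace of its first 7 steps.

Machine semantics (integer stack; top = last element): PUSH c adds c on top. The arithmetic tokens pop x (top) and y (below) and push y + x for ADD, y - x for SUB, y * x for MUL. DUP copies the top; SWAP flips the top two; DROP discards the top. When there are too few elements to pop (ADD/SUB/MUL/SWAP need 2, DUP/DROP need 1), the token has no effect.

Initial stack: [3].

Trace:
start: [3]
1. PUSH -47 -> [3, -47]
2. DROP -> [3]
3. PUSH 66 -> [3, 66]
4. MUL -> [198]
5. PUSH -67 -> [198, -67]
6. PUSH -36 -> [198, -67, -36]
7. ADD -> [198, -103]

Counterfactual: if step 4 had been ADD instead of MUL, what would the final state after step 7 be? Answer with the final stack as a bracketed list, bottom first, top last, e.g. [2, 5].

[69, -103]

(re-executing from step 4 with the substitution; state before step 4: [3, 66])
4. ADD -> [69]
5. PUSH -67 -> [69, -67]
6. PUSH -36 -> [69, -67, -36]
7. ADD -> [69, -103]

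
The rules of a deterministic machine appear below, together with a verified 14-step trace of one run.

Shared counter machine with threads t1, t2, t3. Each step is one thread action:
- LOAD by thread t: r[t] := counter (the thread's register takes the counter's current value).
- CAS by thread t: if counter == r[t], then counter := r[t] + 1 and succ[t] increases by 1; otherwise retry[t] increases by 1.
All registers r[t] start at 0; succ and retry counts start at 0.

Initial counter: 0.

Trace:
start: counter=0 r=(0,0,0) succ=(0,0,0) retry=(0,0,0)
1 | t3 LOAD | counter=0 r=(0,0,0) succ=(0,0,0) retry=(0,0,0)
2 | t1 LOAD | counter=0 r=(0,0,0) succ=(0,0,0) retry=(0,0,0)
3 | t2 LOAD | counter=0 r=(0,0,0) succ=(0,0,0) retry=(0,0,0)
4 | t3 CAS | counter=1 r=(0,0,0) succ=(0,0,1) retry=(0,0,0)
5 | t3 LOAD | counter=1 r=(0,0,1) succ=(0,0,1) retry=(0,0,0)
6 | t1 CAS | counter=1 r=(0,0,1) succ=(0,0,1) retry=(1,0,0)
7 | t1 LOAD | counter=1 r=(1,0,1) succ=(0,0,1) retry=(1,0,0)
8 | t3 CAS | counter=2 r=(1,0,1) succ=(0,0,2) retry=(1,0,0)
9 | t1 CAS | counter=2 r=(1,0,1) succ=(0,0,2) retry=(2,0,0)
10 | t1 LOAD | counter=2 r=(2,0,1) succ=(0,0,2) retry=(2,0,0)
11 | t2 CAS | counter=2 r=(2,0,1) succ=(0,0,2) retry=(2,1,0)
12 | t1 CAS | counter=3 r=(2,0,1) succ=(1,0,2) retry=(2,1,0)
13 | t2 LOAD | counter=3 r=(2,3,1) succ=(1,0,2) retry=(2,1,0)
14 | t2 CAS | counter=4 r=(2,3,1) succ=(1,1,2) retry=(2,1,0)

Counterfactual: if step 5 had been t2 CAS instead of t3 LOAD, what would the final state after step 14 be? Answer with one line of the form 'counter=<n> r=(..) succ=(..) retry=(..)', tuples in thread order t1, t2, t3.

(re-executing from step 5 with the substitution; state before step 5: counter=1 r=(0,0,0) succ=(0,0,1) retry=(0,0,0))
5 | t2 CAS | counter=1 r=(0,0,0) succ=(0,0,1) retry=(0,1,0)
6 | t1 CAS | counter=1 r=(0,0,0) succ=(0,0,1) retry=(1,1,0)
7 | t1 LOAD | counter=1 r=(1,0,0) succ=(0,0,1) retry=(1,1,0)
8 | t3 CAS | counter=1 r=(1,0,0) succ=(0,0,1) retry=(1,1,1)
9 | t1 CAS | counter=2 r=(1,0,0) succ=(1,0,1) retry=(1,1,1)
10 | t1 LOAD | counter=2 r=(2,0,0) succ=(1,0,1) retry=(1,1,1)
11 | t2 CAS | counter=2 r=(2,0,0) succ=(1,0,1) retry=(1,2,1)
12 | t1 CAS | counter=3 r=(2,0,0) succ=(2,0,1) retry=(1,2,1)
13 | t2 LOAD | counter=3 r=(2,3,0) succ=(2,0,1) retry=(1,2,1)
14 | t2 CAS | counter=4 r=(2,3,0) succ=(2,1,1) retry=(1,2,1)

counter=4 r=(2,3,0) succ=(2,1,1) retry=(1,2,1)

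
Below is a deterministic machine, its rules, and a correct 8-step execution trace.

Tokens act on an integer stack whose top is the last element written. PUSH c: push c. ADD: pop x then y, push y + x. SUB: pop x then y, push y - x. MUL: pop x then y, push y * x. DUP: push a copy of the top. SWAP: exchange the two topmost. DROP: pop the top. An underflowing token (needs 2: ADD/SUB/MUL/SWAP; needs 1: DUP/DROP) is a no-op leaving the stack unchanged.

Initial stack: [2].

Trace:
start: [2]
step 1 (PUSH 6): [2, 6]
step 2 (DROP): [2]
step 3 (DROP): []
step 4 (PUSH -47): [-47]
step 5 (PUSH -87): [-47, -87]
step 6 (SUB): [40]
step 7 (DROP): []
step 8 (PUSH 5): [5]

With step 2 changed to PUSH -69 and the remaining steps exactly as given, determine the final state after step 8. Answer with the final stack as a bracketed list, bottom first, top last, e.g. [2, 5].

[2, 6, 5]

(re-executing from step 2 with the substitution; state before step 2: [2, 6])
step 2 (PUSH -69): [2, 6, -69]
step 3 (DROP): [2, 6]
step 4 (PUSH -47): [2, 6, -47]
step 5 (PUSH -87): [2, 6, -47, -87]
step 6 (SUB): [2, 6, 40]
step 7 (DROP): [2, 6]
step 8 (PUSH 5): [2, 6, 5]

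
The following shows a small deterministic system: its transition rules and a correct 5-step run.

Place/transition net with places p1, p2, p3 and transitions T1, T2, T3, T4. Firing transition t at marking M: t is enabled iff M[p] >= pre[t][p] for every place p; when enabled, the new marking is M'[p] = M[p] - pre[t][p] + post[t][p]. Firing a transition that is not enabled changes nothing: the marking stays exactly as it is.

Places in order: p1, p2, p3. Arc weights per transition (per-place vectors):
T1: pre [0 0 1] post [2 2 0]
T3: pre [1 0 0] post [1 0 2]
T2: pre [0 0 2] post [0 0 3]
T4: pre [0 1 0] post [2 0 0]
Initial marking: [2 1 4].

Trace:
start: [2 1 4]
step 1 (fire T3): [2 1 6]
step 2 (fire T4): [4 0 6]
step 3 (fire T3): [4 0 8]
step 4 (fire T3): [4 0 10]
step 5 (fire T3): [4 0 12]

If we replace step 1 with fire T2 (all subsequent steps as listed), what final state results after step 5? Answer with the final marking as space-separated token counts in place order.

(re-executing from step 1 with the substitution; state before step 1: [2 1 4])
step 1 (fire T2): [2 1 5]
step 2 (fire T4): [4 0 5]
step 3 (fire T3): [4 0 7]
step 4 (fire T3): [4 0 9]
step 5 (fire T3): [4 0 11]

4 0 11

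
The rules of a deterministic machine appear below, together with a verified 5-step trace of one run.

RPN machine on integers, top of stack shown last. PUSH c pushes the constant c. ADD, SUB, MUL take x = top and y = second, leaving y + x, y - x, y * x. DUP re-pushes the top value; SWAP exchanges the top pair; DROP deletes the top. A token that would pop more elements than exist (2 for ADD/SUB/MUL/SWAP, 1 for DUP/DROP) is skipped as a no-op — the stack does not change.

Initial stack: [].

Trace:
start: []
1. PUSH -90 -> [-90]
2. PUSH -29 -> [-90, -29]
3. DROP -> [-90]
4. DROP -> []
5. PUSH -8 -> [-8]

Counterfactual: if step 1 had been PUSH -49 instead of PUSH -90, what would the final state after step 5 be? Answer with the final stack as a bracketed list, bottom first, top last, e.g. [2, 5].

(re-executing from step 1 with the substitution; state before step 1: [])
1. PUSH -49 -> [-49]
2. PUSH -29 -> [-49, -29]
3. DROP -> [-49]
4. DROP -> []
5. PUSH -8 -> [-8]

[-8]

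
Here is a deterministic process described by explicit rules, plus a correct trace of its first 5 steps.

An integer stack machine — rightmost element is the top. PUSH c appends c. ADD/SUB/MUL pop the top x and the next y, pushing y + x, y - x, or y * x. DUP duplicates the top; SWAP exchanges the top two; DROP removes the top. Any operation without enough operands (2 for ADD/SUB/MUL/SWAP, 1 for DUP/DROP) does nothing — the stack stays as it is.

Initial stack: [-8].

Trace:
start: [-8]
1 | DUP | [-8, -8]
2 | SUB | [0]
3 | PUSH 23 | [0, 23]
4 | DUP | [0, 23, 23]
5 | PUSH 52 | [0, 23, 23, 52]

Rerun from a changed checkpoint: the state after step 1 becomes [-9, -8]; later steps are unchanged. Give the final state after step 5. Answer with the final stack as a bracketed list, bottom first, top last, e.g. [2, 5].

state after step 1 := [-9, -8]
2 | SUB | [-1]
3 | PUSH 23 | [-1, 23]
4 | DUP | [-1, 23, 23]
5 | PUSH 52 | [-1, 23, 23, 52]

[-1, 23, 23, 52]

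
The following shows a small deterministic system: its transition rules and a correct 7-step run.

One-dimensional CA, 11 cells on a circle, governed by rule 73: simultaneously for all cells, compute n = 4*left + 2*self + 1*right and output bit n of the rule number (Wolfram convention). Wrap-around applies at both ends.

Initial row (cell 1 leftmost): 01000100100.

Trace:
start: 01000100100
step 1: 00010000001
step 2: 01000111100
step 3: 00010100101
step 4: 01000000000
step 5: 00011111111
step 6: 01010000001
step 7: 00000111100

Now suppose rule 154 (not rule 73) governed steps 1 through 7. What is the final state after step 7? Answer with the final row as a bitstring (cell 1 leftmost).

(re-executing steps 1..7 under rule 154; state before step 1: 01000100100)
step 1: 10101011010
step 2: 00000010000
step 3: 00000101000
step 4: 00001000100
step 5: 00010101010
step 6: 00100000001
step 7: 11010000010

11010000010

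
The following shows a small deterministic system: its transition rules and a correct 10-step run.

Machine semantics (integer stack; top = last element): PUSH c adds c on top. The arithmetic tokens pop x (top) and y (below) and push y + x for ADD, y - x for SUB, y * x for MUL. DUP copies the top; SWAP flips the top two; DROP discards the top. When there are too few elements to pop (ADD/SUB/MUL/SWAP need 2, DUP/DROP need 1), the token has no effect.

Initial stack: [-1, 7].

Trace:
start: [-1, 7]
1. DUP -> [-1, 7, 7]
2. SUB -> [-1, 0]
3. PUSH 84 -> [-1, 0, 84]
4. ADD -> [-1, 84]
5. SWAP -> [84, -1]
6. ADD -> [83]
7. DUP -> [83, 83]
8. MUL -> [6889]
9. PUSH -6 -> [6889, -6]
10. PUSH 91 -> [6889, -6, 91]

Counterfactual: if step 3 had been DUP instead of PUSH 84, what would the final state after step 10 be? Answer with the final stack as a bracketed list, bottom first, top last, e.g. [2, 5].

(re-executing from step 3 with the substitution; state before step 3: [-1, 0])
3. DUP -> [-1, 0, 0]
4. ADD -> [-1, 0]
5. SWAP -> [0, -1]
6. ADD -> [-1]
7. DUP -> [-1, -1]
8. MUL -> [1]
9. PUSH -6 -> [1, -6]
10. PUSH 91 -> [1, -6, 91]

[1, -6, 91]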